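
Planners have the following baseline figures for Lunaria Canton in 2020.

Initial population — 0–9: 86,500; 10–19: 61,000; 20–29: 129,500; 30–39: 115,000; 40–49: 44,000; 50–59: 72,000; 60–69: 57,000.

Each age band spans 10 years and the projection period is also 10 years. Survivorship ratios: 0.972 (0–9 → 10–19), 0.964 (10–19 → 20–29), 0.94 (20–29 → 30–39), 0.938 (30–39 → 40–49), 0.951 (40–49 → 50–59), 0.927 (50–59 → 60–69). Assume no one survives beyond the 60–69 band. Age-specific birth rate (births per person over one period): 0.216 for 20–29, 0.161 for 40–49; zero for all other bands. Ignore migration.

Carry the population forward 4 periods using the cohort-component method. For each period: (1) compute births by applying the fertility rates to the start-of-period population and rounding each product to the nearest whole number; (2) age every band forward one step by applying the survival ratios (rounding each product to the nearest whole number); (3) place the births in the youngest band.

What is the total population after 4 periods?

330812

Period 1:
Births: 129500 × 0.216 = 27972 ; 44000 × 0.161 = 7084 → 35056
10–19: 86500 × 0.972 = 84078
20–29: 61000 × 0.964 = 58804
30–39: 129500 × 0.94 = 121730
40–49: 115000 × 0.938 = 107870
50–59: 44000 × 0.951 = 41844
60–69: 72000 × 0.927 = 66744
End of period: [35056, 84078, 58804, 121730, 107870, 41844, 66744]
Period 2:
Births: 58804 × 0.216 = 12702 ; 107870 × 0.161 = 17367 → 30069
10–19: 35056 × 0.972 = 34074
20–29: 84078 × 0.964 = 81051
30–39: 58804 × 0.94 = 55276
40–49: 121730 × 0.938 = 114183
50–59: 107870 × 0.951 = 102584
60–69: 41844 × 0.927 = 38789
End of period: [30069, 34074, 81051, 55276, 114183, 102584, 38789]
Period 3:
Births: 81051 × 0.216 = 17507 ; 114183 × 0.161 = 18383 → 35890
10–19: 30069 × 0.972 = 29227
20–29: 34074 × 0.964 = 32847
30–39: 81051 × 0.94 = 76188
40–49: 55276 × 0.938 = 51849
50–59: 114183 × 0.951 = 108588
60–69: 102584 × 0.927 = 95095
End of period: [35890, 29227, 32847, 76188, 51849, 108588, 95095]
Period 4:
Births: 32847 × 0.216 = 7095 ; 51849 × 0.161 = 8348 → 15443
10–19: 35890 × 0.972 = 34885
20–29: 29227 × 0.964 = 28175
30–39: 32847 × 0.94 = 30876
40–49: 76188 × 0.938 = 71464
50–59: 51849 × 0.951 = 49308
60–69: 108588 × 0.927 = 100661
End of period: [15443, 34885, 28175, 30876, 71464, 49308, 100661]
Total after period 4: 15443 + 34885 + 28175 + 30876 + 71464 + 49308 + 100661 = 330812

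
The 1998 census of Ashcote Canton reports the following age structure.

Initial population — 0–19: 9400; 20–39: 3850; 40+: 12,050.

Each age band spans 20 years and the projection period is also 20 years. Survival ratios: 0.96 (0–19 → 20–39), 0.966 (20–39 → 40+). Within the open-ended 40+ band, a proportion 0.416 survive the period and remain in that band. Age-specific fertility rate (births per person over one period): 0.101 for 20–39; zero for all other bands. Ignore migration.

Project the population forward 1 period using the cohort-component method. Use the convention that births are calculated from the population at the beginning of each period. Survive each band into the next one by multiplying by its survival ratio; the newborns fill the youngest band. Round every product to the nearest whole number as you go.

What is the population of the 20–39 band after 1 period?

After projecting period 1:
Births: 3850 * 0.101 = 389
20–39: 9400 * 0.96 = 9024
40+: 3850 * 0.966 + 12050 * 0.416 = 3719 + 5013 = 8732
End of period: [389, 9024, 8732]

9024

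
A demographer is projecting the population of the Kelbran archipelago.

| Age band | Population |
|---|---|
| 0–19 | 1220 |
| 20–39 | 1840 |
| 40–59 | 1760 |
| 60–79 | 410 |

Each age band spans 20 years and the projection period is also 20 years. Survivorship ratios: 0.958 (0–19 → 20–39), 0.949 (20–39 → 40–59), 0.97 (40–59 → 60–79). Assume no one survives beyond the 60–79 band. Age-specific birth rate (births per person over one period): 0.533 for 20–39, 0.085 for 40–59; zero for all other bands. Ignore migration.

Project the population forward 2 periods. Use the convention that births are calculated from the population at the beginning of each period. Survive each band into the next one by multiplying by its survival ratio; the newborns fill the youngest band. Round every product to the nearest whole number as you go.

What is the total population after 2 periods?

4657

Period 1:
Births: 1840 * 0.533 = 981 ; 1760 * 0.085 = 150 ⇒ total 1131
20–39: 1220 * 0.958 = 1169
40–59: 1840 * 0.949 = 1746
60–79: 1760 * 0.97 = 1707
→ [1131, 1169, 1746, 1707]
Period 2:
Births: 1169 * 0.533 = 623 ; 1746 * 0.085 = 148 ⇒ total 771
20–39: 1131 * 0.958 = 1083
40–59: 1169 * 0.949 = 1109
60–79: 1746 * 0.97 = 1694
→ [771, 1083, 1109, 1694]
Total after period 2: 771 + 1083 + 1109 + 1694 = 4657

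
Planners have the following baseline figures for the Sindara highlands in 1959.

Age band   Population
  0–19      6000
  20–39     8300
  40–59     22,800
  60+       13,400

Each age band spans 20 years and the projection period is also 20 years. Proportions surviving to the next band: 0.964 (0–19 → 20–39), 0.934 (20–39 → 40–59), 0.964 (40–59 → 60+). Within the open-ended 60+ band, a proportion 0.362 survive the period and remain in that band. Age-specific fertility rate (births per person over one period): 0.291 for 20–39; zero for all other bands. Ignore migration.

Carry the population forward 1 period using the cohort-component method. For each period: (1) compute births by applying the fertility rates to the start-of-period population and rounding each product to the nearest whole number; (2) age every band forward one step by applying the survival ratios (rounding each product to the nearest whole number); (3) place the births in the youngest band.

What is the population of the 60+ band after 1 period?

Call the groups 1 to 4, youngest first.
After projecting period 1:
Births: 8300 × 0.291 = 2415
Group 2: 6000 × 0.964 = 5784
Group 3: 8300 × 0.934 = 7752
Group 4: 22800 × 0.964 + 13400 × 0.362 = 21979 + 4851 = 26830
End of period: [2415, 5784, 7752, 26830]

26830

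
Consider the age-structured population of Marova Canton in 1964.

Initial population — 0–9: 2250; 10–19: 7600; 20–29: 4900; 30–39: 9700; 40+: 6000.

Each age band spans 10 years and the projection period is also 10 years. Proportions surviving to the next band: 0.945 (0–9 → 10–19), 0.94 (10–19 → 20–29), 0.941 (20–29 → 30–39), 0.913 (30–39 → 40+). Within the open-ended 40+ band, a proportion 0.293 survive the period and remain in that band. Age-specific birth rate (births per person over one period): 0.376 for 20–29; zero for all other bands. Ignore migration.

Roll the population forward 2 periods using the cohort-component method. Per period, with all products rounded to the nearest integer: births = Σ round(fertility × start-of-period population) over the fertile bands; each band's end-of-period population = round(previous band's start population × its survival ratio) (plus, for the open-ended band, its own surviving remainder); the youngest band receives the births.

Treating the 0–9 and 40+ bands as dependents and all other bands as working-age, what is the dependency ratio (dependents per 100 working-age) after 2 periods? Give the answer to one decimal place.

— Period 1 —
Births: 4900 × 0.376 = 1842
10–19: 2250 × 0.945 = 2126
20–29: 7600 × 0.94 = 7144
30–39: 4900 × 0.941 = 4611
40+: 9700 × 0.913 + 6000 × 0.293 = 8856 + 1758 = 10614
Population now: 0–9=1842, 10–19=2126, 20–29=7144, 30–39=4611, 40+=10614
— Period 2 —
Births: 7144 × 0.376 = 2686
10–19: 1842 × 0.945 = 1741
20–29: 2126 × 0.94 = 1998
30–39: 7144 × 0.941 = 6723
40+: 4611 × 0.913 + 10614 × 0.293 = 4210 + 3110 = 7320
Population now: 0–9=2686, 10–19=1741, 20–29=1998, 30–39=6723, 40+=7320
Dependents (band 0–9 + band 40+) = 2686 + 7320 = 10006; working-age = 10462; ratio = 10006/10462 × 100 = 95.6

95.6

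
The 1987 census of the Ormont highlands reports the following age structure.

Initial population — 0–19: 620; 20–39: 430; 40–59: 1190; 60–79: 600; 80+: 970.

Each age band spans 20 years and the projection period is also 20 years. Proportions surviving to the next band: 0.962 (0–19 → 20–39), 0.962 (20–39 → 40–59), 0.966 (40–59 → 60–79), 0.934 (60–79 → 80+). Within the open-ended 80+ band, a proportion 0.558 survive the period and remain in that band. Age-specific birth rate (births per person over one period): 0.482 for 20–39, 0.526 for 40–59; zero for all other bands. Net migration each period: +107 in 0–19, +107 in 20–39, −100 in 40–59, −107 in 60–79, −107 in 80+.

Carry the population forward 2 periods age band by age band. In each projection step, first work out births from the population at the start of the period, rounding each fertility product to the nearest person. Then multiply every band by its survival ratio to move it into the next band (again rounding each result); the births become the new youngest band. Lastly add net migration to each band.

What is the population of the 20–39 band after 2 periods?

Call the bands 1 to 5, youngest first.
Period 1:
Births: 430 × 0.482 = 207  |  1190 × 0.526 = 626 — total 833
Band 2: 620 × 0.962 = 596
Band 3: 430 × 0.962 = 414
Band 4: 1190 × 0.966 = 1150
Band 5: 600 × 0.934 + 970 × 0.558 = 560 + 541 = 1101
Net migration: Band 1 + 107 → 940; Band 2 + 107 → 703; Band 3 − 100 → 314; Band 4 − 107 → 1043; Band 5 − 107 → 994
Giving 940 / 703 / 314 / 1043 / 994.
Period 2:
Births: 703 × 0.482 = 339  |  314 × 0.526 = 165 — total 504
Band 2: 940 × 0.962 = 904
Band 3: 703 × 0.962 = 676
Band 4: 314 × 0.966 = 303
Band 5: 1043 × 0.934 + 994 × 0.558 = 974 + 555 = 1529
Net migration: Band 1 + 107 → 611; Band 2 + 107 → 1011; Band 3 − 100 → 576; Band 4 − 107 → 196; Band 5 − 107 → 1422
Giving 611 / 1011 / 576 / 196 / 1422.

1011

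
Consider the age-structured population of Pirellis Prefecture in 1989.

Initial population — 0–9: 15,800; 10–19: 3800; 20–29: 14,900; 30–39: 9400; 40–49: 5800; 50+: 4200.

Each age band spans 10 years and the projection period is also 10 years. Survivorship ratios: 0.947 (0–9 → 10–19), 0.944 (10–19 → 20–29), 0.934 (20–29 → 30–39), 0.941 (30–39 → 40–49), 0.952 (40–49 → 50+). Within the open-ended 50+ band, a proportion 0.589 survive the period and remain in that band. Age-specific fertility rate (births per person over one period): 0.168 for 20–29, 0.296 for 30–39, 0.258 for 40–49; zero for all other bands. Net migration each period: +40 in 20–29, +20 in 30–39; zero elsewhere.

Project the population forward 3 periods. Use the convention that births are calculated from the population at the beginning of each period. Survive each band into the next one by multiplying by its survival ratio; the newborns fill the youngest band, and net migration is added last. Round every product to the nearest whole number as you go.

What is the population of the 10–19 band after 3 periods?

Numbering the bands 1..6 from youngest to oldest:
Period 1:
Births: 14900 × 0.168 = 2503  |  9400 × 0.296 = 2782  |  5800 × 0.258 = 1496 → 6781
Band 2: 15800 × 0.947 = 14963
Band 3: 3800 × 0.944 = 3587
Band 4: 14900 × 0.934 = 13917
Band 5: 9400 × 0.941 = 8845
Band 6: 5800 × 0.952 + 4200 × 0.589 = 5522 + 2474 = 7996
Net migration: Band 3 + 40 → 3627; Band 4 + 20 → 13937
→ [6781, 14963, 3627, 13937, 8845, 7996]
Period 2:
Births: 3627 × 0.168 = 609  |  13937 × 0.296 = 4125  |  8845 × 0.258 = 2282 → 7016
Band 2: 6781 × 0.947 = 6422
Band 3: 14963 × 0.944 = 14125
Band 4: 3627 × 0.934 = 3388
Band 5: 13937 × 0.941 = 13115
Band 6: 8845 × 0.952 + 7996 × 0.589 = 8420 + 4710 = 13130
Net migration: Band 3 + 40 → 14165; Band 4 + 20 → 3408
→ [7016, 6422, 14165, 3408, 13115, 13130]
Period 3:
Births: 14165 × 0.168 = 2380  |  3408 × 0.296 = 1009  |  13115 × 0.258 = 3384 → 6773
Band 2: 7016 × 0.947 = 6644
Band 3: 6422 × 0.944 = 6062
Band 4: 14165 × 0.934 = 13230
Band 5: 3408 × 0.941 = 3207
Band 6: 13115 × 0.952 + 13130 × 0.589 = 12485 + 7734 = 20219
Net migration: Band 3 + 40 → 6102; Band 4 + 20 → 13250
→ [6773, 6644, 6102, 13250, 3207, 20219]

6644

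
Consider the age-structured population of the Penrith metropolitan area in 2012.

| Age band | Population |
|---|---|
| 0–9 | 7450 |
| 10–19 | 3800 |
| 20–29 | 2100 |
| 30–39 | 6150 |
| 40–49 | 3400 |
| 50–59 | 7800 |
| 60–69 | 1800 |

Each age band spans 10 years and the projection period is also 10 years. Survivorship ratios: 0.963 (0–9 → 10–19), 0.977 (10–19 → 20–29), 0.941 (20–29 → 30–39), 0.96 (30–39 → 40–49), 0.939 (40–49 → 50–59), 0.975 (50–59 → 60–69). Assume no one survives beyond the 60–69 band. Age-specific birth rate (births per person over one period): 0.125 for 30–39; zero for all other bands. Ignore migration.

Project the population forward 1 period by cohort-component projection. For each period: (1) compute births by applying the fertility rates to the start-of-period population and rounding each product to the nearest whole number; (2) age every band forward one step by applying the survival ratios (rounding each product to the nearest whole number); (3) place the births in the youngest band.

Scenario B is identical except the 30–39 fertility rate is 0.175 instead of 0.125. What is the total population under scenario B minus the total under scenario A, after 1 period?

307

Let group 1 be 0–9 through group 7 = 60–69.
After projecting period 1:
Births: 6150 * 0.125 = 769
Group 2: 7450 * 0.963 = 7174
Group 3: 3800 * 0.977 = 3713
Group 4: 2100 * 0.941 = 1976
Group 5: 6150 * 0.96 = 5904
Group 6: 3400 * 0.939 = 3193
Group 7: 7800 * 0.975 = 7605
Giving 769 / 7174 / 3713 / 1976 / 5904 / 3193 / 7605.
Scenario A total after 1 period: 30334
Scenario B projection —
After projecting period 1:
Births: 6150 * 0.175 = 1076
Group 2: 7450 * 0.963 = 7174
Group 3: 3800 * 0.977 = 3713
Group 4: 2100 * 0.941 = 1976
Group 5: 6150 * 0.96 = 5904
Group 6: 3400 * 0.939 = 3193
Group 7: 7800 * 0.975 = 7605
Giving 1076 / 7174 / 3713 / 1976 / 5904 / 3193 / 7605.
Scenario B total after 1 period: 30641
Difference B − A = 30641 − 30334 = 307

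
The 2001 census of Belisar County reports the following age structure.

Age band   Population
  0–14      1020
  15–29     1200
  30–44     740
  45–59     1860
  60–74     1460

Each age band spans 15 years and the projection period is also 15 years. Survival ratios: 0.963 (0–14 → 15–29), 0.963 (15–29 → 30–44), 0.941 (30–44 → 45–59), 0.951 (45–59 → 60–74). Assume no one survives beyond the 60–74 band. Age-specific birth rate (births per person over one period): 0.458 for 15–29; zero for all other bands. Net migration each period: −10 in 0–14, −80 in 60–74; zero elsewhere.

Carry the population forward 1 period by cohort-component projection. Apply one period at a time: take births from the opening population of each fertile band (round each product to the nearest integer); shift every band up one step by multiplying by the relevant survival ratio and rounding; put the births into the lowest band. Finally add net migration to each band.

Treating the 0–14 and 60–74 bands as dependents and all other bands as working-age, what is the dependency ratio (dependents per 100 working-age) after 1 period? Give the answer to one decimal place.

78.7

[period 1]
Births: 1200 × 0.458 = 550
15–29: 1020 × 0.963 = 982
30–44: 1200 × 0.963 = 1156
45–59: 740 × 0.941 = 696
60–74: 1860 × 0.951 = 1769
Net migration: 0–14 − 10 → 540; 60–74 − 80 → 1689
Giving 540 / 982 / 1156 / 696 / 1689.
Dependents (band 0–14 + band 60–74) = 540 + 1689 = 2229; working-age = 2834; ratio = 2229/2834 × 100 = 78.7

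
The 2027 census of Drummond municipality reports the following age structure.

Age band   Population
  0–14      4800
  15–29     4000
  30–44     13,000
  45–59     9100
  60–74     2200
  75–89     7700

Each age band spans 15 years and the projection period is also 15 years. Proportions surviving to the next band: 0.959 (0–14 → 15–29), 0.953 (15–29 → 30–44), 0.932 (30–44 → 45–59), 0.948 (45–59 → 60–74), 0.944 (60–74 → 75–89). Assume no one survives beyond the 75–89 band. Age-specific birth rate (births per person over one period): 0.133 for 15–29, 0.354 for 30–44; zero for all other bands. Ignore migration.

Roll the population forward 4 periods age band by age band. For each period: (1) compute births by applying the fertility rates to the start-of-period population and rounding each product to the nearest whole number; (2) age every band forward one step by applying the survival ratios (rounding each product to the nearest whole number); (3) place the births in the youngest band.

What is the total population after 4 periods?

17250

Let band 1 be 0–14 through band 6 = 75–89.
[period 1]
Births: 4000 * 0.133 = 532  |  13000 * 0.354 = 4602 ⇒ total 5134
Band 2: 4800 * 0.959 = 4603
Band 3: 4000 * 0.953 = 3812
Band 4: 13000 * 0.932 = 12116
Band 5: 9100 * 0.948 = 8627
Band 6: 2200 * 0.944 = 2077
End of period: [5134, 4603, 3812, 12116, 8627, 2077]
[period 2]
Births: 4603 * 0.133 = 612  |  3812 * 0.354 = 1349 ⇒ total 1961
Band 2: 5134 * 0.959 = 4924
Band 3: 4603 * 0.953 = 4387
Band 4: 3812 * 0.932 = 3553
Band 5: 12116 * 0.948 = 11486
Band 6: 8627 * 0.944 = 8144
End of period: [1961, 4924, 4387, 3553, 11486, 8144]
[period 3]
Births: 4924 * 0.133 = 655  |  4387 * 0.354 = 1553 ⇒ total 2208
Band 2: 1961 * 0.959 = 1881
Band 3: 4924 * 0.953 = 4693
Band 4: 4387 * 0.932 = 4089
Band 5: 3553 * 0.948 = 3368
Band 6: 11486 * 0.944 = 10843
End of period: [2208, 1881, 4693, 4089, 3368, 10843]
[period 4]
Births: 1881 * 0.133 = 250  |  4693 * 0.354 = 1661 ⇒ total 1911
Band 2: 2208 * 0.959 = 2117
Band 3: 1881 * 0.953 = 1793
Band 4: 4693 * 0.932 = 4374
Band 5: 4089 * 0.948 = 3876
Band 6: 3368 * 0.944 = 3179
End of period: [1911, 2117, 1793, 4374, 3876, 3179]
Total after period 4: 1911 + 2117 + 1793 + 4374 + 3876 + 3179 = 17250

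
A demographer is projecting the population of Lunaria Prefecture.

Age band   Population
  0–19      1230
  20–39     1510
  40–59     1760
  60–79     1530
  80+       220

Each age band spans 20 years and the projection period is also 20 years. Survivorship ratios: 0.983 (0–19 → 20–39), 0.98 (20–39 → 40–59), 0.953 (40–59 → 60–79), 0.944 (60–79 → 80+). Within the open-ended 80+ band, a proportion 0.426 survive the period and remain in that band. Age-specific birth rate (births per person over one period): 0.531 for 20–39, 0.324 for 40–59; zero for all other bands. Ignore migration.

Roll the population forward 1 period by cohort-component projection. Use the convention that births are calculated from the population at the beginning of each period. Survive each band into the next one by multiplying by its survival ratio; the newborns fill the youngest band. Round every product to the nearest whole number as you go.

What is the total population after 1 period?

— Period 1 —
Births: 1510 × 0.531 = 802 ; 1760 × 0.324 = 570 — total 1372
20–39: 1230 × 0.983 = 1209
40–59: 1510 × 0.98 = 1480
60–79: 1760 × 0.953 = 1677
80+: 1530 × 0.944 + 220 × 0.426 = 1444 + 94 = 1538
Population now: 0–19=1372, 20–39=1209, 40–59=1480, 60–79=1677, 80+=1538
Total after period 1: 1372 + 1209 + 1480 + 1677 + 1538 = 7276

7276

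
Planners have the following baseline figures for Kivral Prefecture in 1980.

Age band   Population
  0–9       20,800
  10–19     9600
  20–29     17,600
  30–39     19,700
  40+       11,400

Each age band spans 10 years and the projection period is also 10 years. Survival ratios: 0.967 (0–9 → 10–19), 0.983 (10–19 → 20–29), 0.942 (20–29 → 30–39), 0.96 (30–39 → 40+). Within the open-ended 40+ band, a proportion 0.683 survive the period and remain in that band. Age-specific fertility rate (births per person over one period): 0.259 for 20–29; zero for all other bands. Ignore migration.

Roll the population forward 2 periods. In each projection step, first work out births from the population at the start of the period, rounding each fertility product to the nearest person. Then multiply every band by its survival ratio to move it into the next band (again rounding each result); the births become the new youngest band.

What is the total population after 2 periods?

69665

Period 1.
Births: 17600 * 0.259 = 4558
10–19: 20800 * 0.967 = 20114
20–29: 9600 * 0.983 = 9437
30–39: 17600 * 0.942 = 16579
40+: 19700 * 0.96 + 11400 * 0.683 = 18912 + 7786 = 26698
End of period: [4558, 20114, 9437, 16579, 26698]
Period 2.
Births: 9437 * 0.259 = 2444
10–19: 4558 * 0.967 = 4408
20–29: 20114 * 0.983 = 19772
30–39: 9437 * 0.942 = 8890
40+: 16579 * 0.96 + 26698 * 0.683 = 15916 + 18235 = 34151
End of period: [2444, 4408, 19772, 8890, 34151]
Total after period 2: 2444 + 4408 + 19772 + 8890 + 34151 = 69665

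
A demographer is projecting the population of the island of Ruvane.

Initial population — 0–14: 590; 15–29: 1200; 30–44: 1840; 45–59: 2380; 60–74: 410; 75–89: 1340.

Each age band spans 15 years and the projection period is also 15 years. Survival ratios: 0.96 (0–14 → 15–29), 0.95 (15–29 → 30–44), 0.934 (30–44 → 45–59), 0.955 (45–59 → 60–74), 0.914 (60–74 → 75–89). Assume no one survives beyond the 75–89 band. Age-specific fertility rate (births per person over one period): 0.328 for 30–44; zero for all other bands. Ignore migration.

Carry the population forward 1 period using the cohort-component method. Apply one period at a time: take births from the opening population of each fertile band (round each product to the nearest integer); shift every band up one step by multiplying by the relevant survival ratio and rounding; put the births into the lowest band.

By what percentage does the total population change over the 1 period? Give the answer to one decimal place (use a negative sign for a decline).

-14.0

Let group 1 be 0–14 through group 6 = 75–89.
Period 1:
Births: 1840 × 0.328 = 604
Group 2: 590 × 0.96 = 566
Group 3: 1200 × 0.95 = 1140
Group 4: 1840 × 0.934 = 1719
Group 5: 2380 × 0.955 = 2273
Group 6: 410 × 0.914 = 375
Population now: 0–14=604, 15–29=566, 30–44=1140, 45–59=1719, 60–74=2273, 75–89=375
Total: 7760 → 6677; change = -1083; percentage change = -14.0%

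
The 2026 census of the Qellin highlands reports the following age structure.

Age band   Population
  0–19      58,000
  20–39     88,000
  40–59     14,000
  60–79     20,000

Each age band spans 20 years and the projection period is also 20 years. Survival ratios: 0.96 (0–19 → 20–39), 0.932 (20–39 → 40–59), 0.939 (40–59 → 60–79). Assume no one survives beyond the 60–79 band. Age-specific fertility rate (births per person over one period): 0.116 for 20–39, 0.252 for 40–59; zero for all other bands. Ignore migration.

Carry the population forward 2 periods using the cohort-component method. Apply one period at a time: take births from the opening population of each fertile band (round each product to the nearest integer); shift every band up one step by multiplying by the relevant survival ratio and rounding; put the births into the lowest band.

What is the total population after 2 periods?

[period 1]
Births: 88000 × 0.116 = 10208 ; 14000 × 0.252 = 3528 — total 13736
20–39: 58000 × 0.96 = 55680
40–59: 88000 × 0.932 = 82016
60–79: 14000 × 0.939 = 13146
Giving 13736 / 55680 / 82016 / 13146.
[period 2]
Births: 55680 × 0.116 = 6459 ; 82016 × 0.252 = 20668 — total 27127
20–39: 13736 × 0.96 = 13187
40–59: 55680 × 0.932 = 51894
60–79: 82016 × 0.939 = 77013
Giving 27127 / 13187 / 51894 / 77013.
Total after period 2: 27127 + 13187 + 51894 + 77013 = 169221

169221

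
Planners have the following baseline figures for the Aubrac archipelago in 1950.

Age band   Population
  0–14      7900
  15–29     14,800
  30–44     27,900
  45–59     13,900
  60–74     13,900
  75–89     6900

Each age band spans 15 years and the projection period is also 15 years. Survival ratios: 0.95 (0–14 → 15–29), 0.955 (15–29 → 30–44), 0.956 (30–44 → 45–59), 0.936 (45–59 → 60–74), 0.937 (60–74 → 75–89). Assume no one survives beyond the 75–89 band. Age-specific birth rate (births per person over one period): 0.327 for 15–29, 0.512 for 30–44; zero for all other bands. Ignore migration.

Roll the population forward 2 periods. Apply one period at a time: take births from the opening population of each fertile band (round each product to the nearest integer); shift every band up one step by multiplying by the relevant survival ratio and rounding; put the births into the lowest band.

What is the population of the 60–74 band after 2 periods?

Let band 1 be 0–14 through band 6 = 75–89.
— Period 1 —
Births: 14800 × 0.327 = 4840  |  27900 × 0.512 = 14285 ⇒ total 19125
Band 2: 7900 × 0.95 = 7505
Band 3: 14800 × 0.955 = 14134
Band 4: 27900 × 0.956 = 26672
Band 5: 13900 × 0.936 = 13010
Band 6: 13900 × 0.937 = 13024
Giving 19125 / 7505 / 14134 / 26672 / 13010 / 13024.
— Period 2 —
Births: 7505 × 0.327 = 2454  |  14134 × 0.512 = 7237 ⇒ total 9691
Band 2: 19125 × 0.95 = 18169
Band 3: 7505 × 0.955 = 7167
Band 4: 14134 × 0.956 = 13512
Band 5: 26672 × 0.936 = 24965
Band 6: 13010 × 0.937 = 12190
Giving 9691 / 18169 / 7167 / 13512 / 24965 / 12190.

24965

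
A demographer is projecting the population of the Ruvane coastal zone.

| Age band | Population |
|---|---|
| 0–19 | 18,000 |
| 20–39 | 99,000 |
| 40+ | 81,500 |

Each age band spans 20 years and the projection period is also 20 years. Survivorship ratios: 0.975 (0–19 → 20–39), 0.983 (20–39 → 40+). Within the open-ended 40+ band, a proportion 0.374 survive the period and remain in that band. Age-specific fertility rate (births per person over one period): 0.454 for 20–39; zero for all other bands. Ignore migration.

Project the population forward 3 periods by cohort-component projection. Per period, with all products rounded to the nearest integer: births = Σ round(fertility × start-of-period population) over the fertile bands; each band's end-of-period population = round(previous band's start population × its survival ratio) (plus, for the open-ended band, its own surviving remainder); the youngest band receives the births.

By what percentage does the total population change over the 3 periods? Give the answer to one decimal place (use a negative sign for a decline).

After projecting period 1:
Births: 99000 × 0.454 = 44946
20–39: 18000 × 0.975 = 17550
40+: 99000 × 0.983 + 81500 × 0.374 = 97317 + 30481 = 127798
Giving 44946 / 17550 / 127798.
After projecting period 2:
Births: 17550 × 0.454 = 7968
20–39: 44946 × 0.975 = 43822
40+: 17550 × 0.983 + 127798 × 0.374 = 17252 + 47796 = 65048
Giving 7968 / 43822 / 65048.
After projecting period 3:
Births: 43822 × 0.454 = 19895
20–39: 7968 × 0.975 = 7769
40+: 43822 × 0.983 + 65048 × 0.374 = 43077 + 24328 = 67405
Giving 19895 / 7769 / 67405.
Total: 198500 → 95069; change = -103431; percentage change = -52.1%

-52.1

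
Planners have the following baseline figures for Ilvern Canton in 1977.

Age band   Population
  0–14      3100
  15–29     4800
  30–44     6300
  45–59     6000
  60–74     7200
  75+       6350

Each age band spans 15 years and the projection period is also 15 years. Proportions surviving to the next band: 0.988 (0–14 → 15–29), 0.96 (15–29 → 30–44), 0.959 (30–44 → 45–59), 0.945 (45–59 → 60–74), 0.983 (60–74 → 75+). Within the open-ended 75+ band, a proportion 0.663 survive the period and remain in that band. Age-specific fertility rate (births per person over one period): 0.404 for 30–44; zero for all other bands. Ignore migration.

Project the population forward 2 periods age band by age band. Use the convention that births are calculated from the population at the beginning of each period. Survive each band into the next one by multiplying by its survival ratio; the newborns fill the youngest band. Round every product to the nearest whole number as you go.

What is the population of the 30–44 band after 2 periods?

Call the bands 1 to 6, youngest first.
After projecting period 1:
Births: 6300 × 0.404 = 2545
Band 2: 3100 × 0.988 = 3063
Band 3: 4800 × 0.96 = 4608
Band 4: 6300 × 0.959 = 6042
Band 5: 6000 × 0.945 = 5670
Band 6: 7200 × 0.983 + 6350 × 0.663 = 7078 + 4210 = 11288
Population now: 0–14=2545, 15–29=3063, 30–44=4608, 45–59=6042, 60–74=5670, 75+=11288
After projecting period 2:
Births: 4608 × 0.404 = 1862
Band 2: 2545 × 0.988 = 2514
Band 3: 3063 × 0.96 = 2940
Band 4: 4608 × 0.959 = 4419
Band 5: 6042 × 0.945 = 5710
Band 6: 5670 × 0.983 + 11288 × 0.663 = 5574 + 7484 = 13058
Population now: 0–14=1862, 15–29=2514, 30–44=2940, 45–59=4419, 60–74=5710, 75+=13058

2940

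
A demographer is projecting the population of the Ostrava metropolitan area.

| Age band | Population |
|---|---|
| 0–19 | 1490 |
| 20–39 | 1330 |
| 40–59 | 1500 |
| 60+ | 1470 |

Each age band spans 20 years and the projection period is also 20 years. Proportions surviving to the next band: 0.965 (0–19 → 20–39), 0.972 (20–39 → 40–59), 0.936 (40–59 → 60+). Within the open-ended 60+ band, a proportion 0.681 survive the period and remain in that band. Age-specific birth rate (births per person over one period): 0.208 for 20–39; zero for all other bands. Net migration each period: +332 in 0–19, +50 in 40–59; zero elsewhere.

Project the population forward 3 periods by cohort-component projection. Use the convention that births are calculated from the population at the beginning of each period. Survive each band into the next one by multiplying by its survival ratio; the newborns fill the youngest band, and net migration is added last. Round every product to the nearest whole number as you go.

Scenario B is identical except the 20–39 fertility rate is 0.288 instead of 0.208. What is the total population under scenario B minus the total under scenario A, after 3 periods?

287

Period 1:
Births: 1330 × 0.208 = 277
20–39: 1490 × 0.965 = 1438
40–59: 1330 × 0.972 = 1293
60+: 1500 × 0.936 + 1470 × 0.681 = 1404 + 1001 = 2405
Net migration: 0–19 + 332 → 609; 40–59 + 50 → 1343
Giving 609 / 1438 / 1343 / 2405.
Period 2:
Births: 1438 × 0.208 = 299
20–39: 609 × 0.965 = 588
40–59: 1438 × 0.972 = 1398
60+: 1343 × 0.936 + 2405 × 0.681 = 1257 + 1638 = 2895
Net migration: 0–19 + 332 → 631; 40–59 + 50 → 1448
Giving 631 / 588 / 1448 / 2895.
Period 3:
Births: 588 × 0.208 = 122
20–39: 631 × 0.965 = 609
40–59: 588 × 0.972 = 572
60+: 1448 × 0.936 + 2895 × 0.681 = 1355 + 1971 = 3326
Net migration: 0–19 + 332 → 454; 40–59 + 50 → 622
Giving 454 / 609 / 622 / 3326.
Scenario A total after 3 periods: 5011
Scenario B projection —
Period 1:
Births: 1330 × 0.288 = 383
20–39: 1490 × 0.965 = 1438
40–59: 1330 × 0.972 = 1293
60+: 1500 × 0.936 + 1470 × 0.681 = 1404 + 1001 = 2405
Net migration: 0–19 + 332 → 715; 40–59 + 50 → 1343
Giving 715 / 1438 / 1343 / 2405.
Period 2:
Births: 1438 × 0.288 = 414
20–39: 715 × 0.965 = 690
40–59: 1438 × 0.972 = 1398
60+: 1343 × 0.936 + 2405 × 0.681 = 1257 + 1638 = 2895
Net migration: 0–19 + 332 → 746; 40–59 + 50 → 1448
Giving 746 / 690 / 1448 / 2895.
Period 3:
Births: 690 × 0.288 = 199
20–39: 746 × 0.965 = 720
40–59: 690 × 0.972 = 671
60+: 1448 × 0.936 + 2895 × 0.681 = 1355 + 1971 = 3326
Net migration: 0–19 + 332 → 531; 40–59 + 50 → 721
Giving 531 / 720 / 721 / 3326.
Scenario B total after 3 periods: 5298
Difference B − A = 5298 − 5011 = 287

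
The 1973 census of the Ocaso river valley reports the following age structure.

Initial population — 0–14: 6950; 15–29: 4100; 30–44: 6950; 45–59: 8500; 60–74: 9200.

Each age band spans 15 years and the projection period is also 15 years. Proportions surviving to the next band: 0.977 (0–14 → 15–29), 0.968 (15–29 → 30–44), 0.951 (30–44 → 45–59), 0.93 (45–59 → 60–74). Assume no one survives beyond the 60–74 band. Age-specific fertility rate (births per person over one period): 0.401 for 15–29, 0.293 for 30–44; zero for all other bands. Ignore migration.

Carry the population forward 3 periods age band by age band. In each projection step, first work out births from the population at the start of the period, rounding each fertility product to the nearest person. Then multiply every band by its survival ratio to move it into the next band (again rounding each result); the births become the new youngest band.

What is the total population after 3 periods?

— Period 1 —
Births: 4100 × 0.401 = 1644  |  6950 × 0.293 = 2036 → 3680
15–29: 6950 × 0.977 = 6790
30–44: 4100 × 0.968 = 3969
45–59: 6950 × 0.951 = 6609
60–74: 8500 × 0.93 = 7905
Giving 3680 / 6790 / 3969 / 6609 / 7905.
— Period 2 —
Births: 6790 × 0.401 = 2723  |  3969 × 0.293 = 1163 → 3886
15–29: 3680 × 0.977 = 3595
30–44: 6790 × 0.968 = 6573
45–59: 3969 × 0.951 = 3775
60–74: 6609 × 0.93 = 6146
Giving 3886 / 3595 / 6573 / 3775 / 6146.
— Period 3 —
Births: 3595 × 0.401 = 1442  |  6573 × 0.293 = 1926 → 3368
15–29: 3886 × 0.977 = 3797
30–44: 3595 × 0.968 = 3480
45–59: 6573 × 0.951 = 6251
60–74: 3775 × 0.93 = 3511
Giving 3368 / 3797 / 3480 / 6251 / 3511.
Total after period 3: 3368 + 3797 + 3480 + 6251 + 3511 = 20407

20407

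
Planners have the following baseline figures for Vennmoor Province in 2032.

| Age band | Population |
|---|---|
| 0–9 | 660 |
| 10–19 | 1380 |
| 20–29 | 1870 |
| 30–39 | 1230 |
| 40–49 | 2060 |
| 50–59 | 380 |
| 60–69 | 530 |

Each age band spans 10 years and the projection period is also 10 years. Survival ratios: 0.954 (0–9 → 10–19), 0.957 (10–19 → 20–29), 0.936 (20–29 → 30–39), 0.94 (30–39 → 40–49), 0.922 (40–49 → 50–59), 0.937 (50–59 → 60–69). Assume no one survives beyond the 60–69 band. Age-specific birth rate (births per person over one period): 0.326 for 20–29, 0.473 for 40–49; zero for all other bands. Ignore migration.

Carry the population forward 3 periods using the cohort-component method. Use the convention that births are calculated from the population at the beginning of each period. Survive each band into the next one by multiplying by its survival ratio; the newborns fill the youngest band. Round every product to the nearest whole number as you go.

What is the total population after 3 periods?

Period 1.
Births: 1870 × 0.326 = 610, 2060 × 0.473 = 974 ⇒ total 1584
10–19: 660 × 0.954 = 630
20–29: 1380 × 0.957 = 1321
30–39: 1870 × 0.936 = 1750
40–49: 1230 × 0.94 = 1156
50–59: 2060 × 0.922 = 1899
60–69: 380 × 0.937 = 356
Giving 1584 / 630 / 1321 / 1750 / 1156 / 1899 / 356.
Period 2.
Births: 1321 × 0.326 = 431, 1156 × 0.473 = 547 ⇒ total 978
10–19: 1584 × 0.954 = 1511
20–29: 630 × 0.957 = 603
30–39: 1321 × 0.936 = 1236
40–49: 1750 × 0.94 = 1645
50–59: 1156 × 0.922 = 1066
60–69: 1899 × 0.937 = 1779
Giving 978 / 1511 / 603 / 1236 / 1645 / 1066 / 1779.
Period 3.
Births: 603 × 0.326 = 197, 1645 × 0.473 = 778 ⇒ total 975
10–19: 978 × 0.954 = 933
20–29: 1511 × 0.957 = 1446
30–39: 603 × 0.936 = 564
40–49: 1236 × 0.94 = 1162
50–59: 1645 × 0.922 = 1517
60–69: 1066 × 0.937 = 999
Giving 975 / 933 / 1446 / 564 / 1162 / 1517 / 999.
Total after period 3: 975 + 933 + 1446 + 564 + 1162 + 1517 + 999 = 7596

7596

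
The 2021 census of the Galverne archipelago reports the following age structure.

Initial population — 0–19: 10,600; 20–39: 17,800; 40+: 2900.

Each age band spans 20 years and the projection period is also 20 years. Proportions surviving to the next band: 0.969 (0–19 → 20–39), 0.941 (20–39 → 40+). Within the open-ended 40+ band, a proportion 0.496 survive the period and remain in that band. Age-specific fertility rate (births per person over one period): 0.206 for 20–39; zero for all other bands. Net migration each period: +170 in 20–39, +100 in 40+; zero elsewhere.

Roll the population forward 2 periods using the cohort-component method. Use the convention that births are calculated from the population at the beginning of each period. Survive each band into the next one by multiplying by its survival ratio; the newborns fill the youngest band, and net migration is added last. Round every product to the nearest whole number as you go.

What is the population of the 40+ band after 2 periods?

18996

After projecting period 1:
Births: 17800 * 0.206 = 3667
20–39: 10600 * 0.969 = 10271
40+: 17800 * 0.941 + 2900 * 0.496 = 16750 + 1438 = 18188
Net migration: 20–39 + 170 → 10441; 40+ + 100 → 18288
End of period: [3667, 10441, 18288]
After projecting period 2:
Births: 10441 * 0.206 = 2151
20–39: 3667 * 0.969 = 3553
40+: 10441 * 0.941 + 18288 * 0.496 = 9825 + 9071 = 18896
Net migration: 20–39 + 170 → 3723; 40+ + 100 → 18996
End of period: [2151, 3723, 18996]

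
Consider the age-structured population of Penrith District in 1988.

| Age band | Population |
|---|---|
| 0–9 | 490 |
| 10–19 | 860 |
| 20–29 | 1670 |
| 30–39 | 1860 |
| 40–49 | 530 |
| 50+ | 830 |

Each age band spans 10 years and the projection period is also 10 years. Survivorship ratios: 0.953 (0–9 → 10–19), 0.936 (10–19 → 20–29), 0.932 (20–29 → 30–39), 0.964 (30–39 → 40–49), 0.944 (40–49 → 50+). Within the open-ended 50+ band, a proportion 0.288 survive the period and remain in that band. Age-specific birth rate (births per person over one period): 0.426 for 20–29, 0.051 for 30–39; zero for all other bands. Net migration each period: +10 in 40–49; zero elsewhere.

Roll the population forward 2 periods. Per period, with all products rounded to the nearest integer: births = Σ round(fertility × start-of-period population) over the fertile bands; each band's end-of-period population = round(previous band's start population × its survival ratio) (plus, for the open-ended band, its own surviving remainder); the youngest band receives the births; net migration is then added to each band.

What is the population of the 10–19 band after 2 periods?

Period 1.
Births: 1670 × 0.426 = 711 ; 1860 × 0.051 = 95 ⇒ total 806
10–19: 490 × 0.953 = 467
20–29: 860 × 0.936 = 805
30–39: 1670 × 0.932 = 1556
40–49: 1860 × 0.964 = 1793
50+: 530 × 0.944 + 830 × 0.288 = 500 + 239 = 739
Net migration: 40–49 + 10 → 1803
End of period: [806, 467, 805, 1556, 1803, 739]
Period 2.
Births: 805 × 0.426 = 343 ; 1556 × 0.051 = 79 ⇒ total 422
10–19: 806 × 0.953 = 768
20–29: 467 × 0.936 = 437
30–39: 805 × 0.932 = 750
40–49: 1556 × 0.964 = 1500
50+: 1803 × 0.944 + 739 × 0.288 = 1702 + 213 = 1915
Net migration: 40–49 + 10 → 1510
End of period: [422, 768, 437, 750, 1510, 1915]

768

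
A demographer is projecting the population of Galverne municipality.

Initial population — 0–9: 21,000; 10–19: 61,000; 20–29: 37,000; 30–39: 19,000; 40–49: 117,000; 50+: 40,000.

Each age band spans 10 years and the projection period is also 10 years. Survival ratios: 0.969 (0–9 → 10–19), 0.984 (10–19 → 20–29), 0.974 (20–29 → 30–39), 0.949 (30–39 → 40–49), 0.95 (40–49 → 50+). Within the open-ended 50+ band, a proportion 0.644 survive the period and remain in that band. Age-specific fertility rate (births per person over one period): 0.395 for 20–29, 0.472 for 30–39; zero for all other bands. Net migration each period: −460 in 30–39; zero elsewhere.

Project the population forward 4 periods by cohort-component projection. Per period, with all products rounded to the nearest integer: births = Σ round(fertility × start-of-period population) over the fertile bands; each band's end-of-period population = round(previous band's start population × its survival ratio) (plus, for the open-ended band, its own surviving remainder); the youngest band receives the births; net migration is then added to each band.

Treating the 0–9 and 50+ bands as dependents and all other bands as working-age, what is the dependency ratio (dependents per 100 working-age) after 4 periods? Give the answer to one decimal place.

119.7

Let group 1 be 0–9 through group 6 = 50+.
Period 1.
Births: 37000 × 0.395 = 14615  |  19000 × 0.472 = 8968 → 23583
Group 2: 21000 × 0.969 = 20349
Group 3: 61000 × 0.984 = 60024
Group 4: 37000 × 0.974 = 36038
Group 5: 19000 × 0.949 = 18031
Group 6: 117000 × 0.95 + 40000 × 0.644 = 111150 + 25760 = 136910
Net migration: Group 4 − 460 → 35578
Giving 23583 / 20349 / 60024 / 35578 / 18031 / 136910.
Period 2.
Births: 60024 × 0.395 = 23709  |  35578 × 0.472 = 16793 → 40502
Group 2: 23583 × 0.969 = 22852
Group 3: 20349 × 0.984 = 20023
Group 4: 60024 × 0.974 = 58463
Group 5: 35578 × 0.949 = 33764
Group 6: 18031 × 0.95 + 136910 × 0.644 = 17129 + 88170 = 105299
Net migration: Group 4 − 460 → 58003
Giving 40502 / 22852 / 20023 / 58003 / 33764 / 105299.
Period 3.
Births: 20023 × 0.395 = 7909  |  58003 × 0.472 = 27377 → 35286
Group 2: 40502 × 0.969 = 39246
Group 3: 22852 × 0.984 = 22486
Group 4: 20023 × 0.974 = 19502
Group 5: 58003 × 0.949 = 55045
Group 6: 33764 × 0.95 + 105299 × 0.644 = 32076 + 67813 = 99889
Net migration: Group 4 − 460 → 19042
Giving 35286 / 39246 / 22486 / 19042 / 55045 / 99889.
Period 4.
Births: 22486 × 0.395 = 8882  |  19042 × 0.472 = 8988 → 17870
Group 2: 35286 × 0.969 = 34192
Group 3: 39246 × 0.984 = 38618
Group 4: 22486 × 0.974 = 21901
Group 5: 19042 × 0.949 = 18071
Group 6: 55045 × 0.95 + 99889 × 0.644 = 52293 + 64329 = 116622
Net migration: Group 4 − 460 → 21441
Giving 17870 / 34192 / 38618 / 21441 / 18071 / 116622.
Dependents (band 0–9 + band 50+) = 17870 + 116622 = 134492; working-age = 112322; ratio = 134492/112322 × 100 = 119.7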